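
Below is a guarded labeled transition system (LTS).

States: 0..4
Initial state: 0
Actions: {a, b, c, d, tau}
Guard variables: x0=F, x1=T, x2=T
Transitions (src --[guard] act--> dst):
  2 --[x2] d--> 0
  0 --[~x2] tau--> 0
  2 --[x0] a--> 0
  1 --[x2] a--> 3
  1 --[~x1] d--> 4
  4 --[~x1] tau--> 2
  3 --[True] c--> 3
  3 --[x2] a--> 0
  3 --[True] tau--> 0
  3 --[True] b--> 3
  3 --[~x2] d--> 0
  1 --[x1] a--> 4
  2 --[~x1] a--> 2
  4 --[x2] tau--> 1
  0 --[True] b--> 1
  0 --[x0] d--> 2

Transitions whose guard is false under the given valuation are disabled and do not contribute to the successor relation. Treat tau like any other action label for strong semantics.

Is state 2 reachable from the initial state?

After dropping false guards: 9 live edges.
depth 0: {0}
depth 1: {1}  now seen {0,1}
depth 2: {3,4}  now seen {0,1,3,4}
R = {0,1,3,4}

Answer: UNREACHABLE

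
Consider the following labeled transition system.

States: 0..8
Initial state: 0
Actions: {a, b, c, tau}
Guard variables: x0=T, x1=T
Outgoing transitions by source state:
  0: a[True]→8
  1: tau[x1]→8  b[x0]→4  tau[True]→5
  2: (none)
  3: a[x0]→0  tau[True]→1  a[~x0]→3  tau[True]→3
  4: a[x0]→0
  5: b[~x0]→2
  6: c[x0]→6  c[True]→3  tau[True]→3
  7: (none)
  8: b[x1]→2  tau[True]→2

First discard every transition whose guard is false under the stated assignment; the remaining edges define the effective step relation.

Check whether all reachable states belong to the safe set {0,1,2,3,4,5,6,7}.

Answer: INVARIANT VIOLATED at state 8

Trace:
Inv-set: {0,1,2,3,4,5,6,7}
Reachable = {0,2,8}
  0: ok
  2: ok
  8: outside
reach 8 via a — violates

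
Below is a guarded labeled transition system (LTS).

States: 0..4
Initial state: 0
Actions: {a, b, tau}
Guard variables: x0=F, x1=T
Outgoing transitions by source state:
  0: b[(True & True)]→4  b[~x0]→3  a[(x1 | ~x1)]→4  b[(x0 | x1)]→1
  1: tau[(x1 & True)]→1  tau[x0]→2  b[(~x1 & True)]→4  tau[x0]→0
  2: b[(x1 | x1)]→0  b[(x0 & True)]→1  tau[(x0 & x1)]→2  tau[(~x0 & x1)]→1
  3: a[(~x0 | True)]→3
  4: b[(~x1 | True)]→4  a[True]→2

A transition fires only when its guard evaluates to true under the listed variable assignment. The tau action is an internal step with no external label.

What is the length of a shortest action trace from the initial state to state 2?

Answer: 2

Working:
Breadth-first toward 2:
  Layer 0: {0}
  Layer 1: {1,3,4}
  Layer 2: {2}
depth(2)=2, e.g. a·a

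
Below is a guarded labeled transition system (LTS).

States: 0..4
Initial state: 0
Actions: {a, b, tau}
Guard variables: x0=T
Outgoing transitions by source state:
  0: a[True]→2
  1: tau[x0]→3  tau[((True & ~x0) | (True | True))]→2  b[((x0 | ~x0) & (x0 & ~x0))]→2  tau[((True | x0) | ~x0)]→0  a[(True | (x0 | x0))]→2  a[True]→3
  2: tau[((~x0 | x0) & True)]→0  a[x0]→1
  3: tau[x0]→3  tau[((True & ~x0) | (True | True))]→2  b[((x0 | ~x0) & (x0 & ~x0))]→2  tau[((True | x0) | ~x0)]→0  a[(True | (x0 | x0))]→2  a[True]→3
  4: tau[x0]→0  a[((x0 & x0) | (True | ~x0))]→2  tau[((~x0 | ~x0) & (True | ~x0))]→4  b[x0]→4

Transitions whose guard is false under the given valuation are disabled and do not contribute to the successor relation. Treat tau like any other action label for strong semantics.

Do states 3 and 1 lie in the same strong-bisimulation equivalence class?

Bisimulation quotient by refinement:
  π0 = {{0,1,2,3,4}}
  π1 = {{0},{1,2,3},{4}}
  π2 = {{0},{1,3},{2},{4}}
stable after 3 split(s): 4 block(s)
3∈{1,3}, 1∈{1,3}

Answer: BISIMILAR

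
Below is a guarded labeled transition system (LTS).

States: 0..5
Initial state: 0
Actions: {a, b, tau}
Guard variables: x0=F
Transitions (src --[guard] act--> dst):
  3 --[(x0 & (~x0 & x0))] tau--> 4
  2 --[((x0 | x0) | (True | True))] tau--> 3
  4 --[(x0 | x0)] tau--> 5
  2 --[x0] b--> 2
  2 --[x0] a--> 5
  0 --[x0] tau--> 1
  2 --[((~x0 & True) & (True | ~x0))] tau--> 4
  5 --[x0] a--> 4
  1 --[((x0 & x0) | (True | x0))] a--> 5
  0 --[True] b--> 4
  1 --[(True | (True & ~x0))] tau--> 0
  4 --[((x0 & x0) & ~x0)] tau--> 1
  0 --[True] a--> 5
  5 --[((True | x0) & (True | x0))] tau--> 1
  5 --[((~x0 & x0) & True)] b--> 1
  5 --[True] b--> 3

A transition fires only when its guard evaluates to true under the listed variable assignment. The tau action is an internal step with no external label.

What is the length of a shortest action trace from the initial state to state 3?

BFS to 3:
  depth 0: {0}
  depth 1: {4,5}
  depth 2: {1,3}
3 enters at depth 2; path a·b

Answer: 2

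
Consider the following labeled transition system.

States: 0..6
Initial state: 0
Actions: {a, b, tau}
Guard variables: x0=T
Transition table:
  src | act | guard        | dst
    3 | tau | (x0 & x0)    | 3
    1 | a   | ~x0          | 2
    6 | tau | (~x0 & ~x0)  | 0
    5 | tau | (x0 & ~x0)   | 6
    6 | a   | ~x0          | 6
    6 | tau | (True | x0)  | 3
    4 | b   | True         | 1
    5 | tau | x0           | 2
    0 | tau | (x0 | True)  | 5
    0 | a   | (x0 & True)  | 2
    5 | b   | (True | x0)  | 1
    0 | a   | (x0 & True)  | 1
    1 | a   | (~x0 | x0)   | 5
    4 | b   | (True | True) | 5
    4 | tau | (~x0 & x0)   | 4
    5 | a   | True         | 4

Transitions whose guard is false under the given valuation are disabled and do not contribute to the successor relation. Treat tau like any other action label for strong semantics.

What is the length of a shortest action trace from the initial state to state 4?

Answer: 2

Analysis:
BFS to 4:
  depth 0: {0}
  depth 1: {1,2,5}
  depth 2: {4}
first hit 4 at d=2 via tau·a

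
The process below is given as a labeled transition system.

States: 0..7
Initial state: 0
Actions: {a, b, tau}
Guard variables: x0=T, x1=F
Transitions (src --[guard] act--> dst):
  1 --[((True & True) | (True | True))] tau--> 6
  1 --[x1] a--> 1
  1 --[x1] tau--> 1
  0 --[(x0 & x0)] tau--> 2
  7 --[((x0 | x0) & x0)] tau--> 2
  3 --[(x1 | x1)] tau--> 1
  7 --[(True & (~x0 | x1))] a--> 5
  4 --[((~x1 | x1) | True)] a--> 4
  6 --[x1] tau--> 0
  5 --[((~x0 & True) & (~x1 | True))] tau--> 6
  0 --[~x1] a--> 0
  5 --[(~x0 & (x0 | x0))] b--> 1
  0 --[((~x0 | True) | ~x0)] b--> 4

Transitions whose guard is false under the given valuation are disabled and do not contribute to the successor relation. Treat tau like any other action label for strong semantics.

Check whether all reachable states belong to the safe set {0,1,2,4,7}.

Answer: INVARIANT HOLDS

Trace:
Allowed set {0,1,2,4,7}
R = {0,2,4}
  0: safe
  2: safe
  4: safe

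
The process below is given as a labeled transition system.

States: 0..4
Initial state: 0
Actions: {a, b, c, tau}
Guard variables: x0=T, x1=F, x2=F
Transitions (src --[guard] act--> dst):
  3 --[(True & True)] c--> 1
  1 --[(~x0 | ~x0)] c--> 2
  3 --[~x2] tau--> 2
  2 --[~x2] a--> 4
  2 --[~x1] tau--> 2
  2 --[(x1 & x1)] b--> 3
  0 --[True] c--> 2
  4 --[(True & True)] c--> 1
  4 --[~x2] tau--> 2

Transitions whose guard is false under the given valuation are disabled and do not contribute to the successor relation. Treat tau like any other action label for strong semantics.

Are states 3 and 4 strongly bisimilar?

Refine partition for ~:
  round 0: {{0,1,2,3,4}}
  round 1: {{0},{1},{2},{3,4}}
4 equivalence class(es) (converged in 2)
class of 3: {3,4}; class of 4: {3,4}

Answer: BISIMILAR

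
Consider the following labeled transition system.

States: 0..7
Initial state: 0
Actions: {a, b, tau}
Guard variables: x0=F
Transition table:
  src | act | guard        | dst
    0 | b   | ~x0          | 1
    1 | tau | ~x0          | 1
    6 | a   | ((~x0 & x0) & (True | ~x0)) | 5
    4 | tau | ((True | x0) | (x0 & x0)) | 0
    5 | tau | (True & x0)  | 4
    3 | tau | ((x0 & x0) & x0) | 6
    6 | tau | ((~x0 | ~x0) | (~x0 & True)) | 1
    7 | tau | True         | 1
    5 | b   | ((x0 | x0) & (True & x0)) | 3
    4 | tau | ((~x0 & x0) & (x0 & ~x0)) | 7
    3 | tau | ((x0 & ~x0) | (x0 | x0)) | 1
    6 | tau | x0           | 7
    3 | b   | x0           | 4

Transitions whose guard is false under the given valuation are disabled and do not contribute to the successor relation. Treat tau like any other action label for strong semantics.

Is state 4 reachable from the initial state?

Answer: UNREACHABLE

Analysis:
Guard filter leaves 5 enabled edge(s).
Layer 0: {0}
Layer 1: {1}  total {0,1}
R = {0,1}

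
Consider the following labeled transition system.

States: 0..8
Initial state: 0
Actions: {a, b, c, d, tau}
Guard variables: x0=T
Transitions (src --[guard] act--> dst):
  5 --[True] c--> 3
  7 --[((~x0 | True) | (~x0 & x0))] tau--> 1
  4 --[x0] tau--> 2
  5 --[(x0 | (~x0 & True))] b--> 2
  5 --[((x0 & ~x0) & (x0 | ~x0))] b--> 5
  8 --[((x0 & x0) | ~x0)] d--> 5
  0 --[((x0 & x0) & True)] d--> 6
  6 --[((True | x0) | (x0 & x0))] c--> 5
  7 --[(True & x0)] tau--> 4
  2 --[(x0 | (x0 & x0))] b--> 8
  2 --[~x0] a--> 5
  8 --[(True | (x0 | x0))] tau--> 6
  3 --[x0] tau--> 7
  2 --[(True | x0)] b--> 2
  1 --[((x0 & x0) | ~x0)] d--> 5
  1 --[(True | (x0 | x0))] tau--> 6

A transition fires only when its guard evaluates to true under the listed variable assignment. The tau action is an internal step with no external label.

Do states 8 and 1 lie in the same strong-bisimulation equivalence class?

Answer: BISIMILAR

Trace:
Refine partition for ~:
  round 0: {{0,1,2,3,4,5,6,7,8}}
  round 1: {{0},{1,8},{2},{3,4,7},{5},{6}}
  round 2: {{0},{1,8},{2},{3},{4},{5},{6},{7}}
8 equivalence class(es) (converged in 3)
[8]={1,8}  [1]={1,8}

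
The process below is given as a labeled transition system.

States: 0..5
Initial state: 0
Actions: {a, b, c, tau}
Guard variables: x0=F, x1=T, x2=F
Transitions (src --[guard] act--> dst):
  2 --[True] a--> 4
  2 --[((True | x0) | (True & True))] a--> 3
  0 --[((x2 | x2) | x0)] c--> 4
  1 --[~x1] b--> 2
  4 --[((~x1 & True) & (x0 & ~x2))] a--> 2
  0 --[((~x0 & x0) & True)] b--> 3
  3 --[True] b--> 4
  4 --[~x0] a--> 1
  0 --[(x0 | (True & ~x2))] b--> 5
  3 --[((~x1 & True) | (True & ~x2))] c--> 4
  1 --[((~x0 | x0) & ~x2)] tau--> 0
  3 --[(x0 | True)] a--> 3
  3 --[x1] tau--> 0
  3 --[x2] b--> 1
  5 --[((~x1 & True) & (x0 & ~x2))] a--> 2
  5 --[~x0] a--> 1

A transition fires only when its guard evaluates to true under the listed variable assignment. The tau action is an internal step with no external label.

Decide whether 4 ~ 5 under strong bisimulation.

Refine partition for ~:
  round 0: {{0,1,2,3,4,5}}
  round 1: {{0},{1},{2,4,5},{3}}
  round 2: {{0},{1},{2},{3},{4,5}}
5 equivalence class(es) (converged in 3)
class of 4: {4,5}; class of 5: {4,5}

Answer: BISIMILAR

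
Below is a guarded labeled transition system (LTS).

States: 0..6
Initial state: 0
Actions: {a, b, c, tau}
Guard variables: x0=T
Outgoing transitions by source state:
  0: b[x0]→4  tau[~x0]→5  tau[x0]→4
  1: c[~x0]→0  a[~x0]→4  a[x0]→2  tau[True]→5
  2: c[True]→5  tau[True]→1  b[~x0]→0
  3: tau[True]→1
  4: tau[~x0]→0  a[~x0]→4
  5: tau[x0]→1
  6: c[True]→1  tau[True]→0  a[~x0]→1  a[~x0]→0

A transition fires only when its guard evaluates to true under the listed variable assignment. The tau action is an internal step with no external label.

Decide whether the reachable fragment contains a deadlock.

Answer: DEADLOCK at state 4

Working:
Reachable = {0,4}
  0: b→4  tau→4  [2 exit(s)]
  4: ∅  [deadlock]
Path to 4: b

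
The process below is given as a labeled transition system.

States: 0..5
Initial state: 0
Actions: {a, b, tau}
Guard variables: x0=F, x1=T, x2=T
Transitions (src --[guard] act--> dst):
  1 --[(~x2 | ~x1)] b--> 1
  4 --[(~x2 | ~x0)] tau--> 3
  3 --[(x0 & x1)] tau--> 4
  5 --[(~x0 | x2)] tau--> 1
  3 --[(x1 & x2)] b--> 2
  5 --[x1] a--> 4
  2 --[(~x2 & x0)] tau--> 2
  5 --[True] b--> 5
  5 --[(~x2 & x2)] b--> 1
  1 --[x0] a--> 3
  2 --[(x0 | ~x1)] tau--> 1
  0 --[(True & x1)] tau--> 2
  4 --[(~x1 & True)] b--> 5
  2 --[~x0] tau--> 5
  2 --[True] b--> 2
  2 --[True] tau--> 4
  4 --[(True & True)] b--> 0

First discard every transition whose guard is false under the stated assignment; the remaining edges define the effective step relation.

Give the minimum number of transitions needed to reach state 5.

Breadth-first toward 5:
  Layer 0: {0}
  Layer 1: {2}
  Layer 2: {4,5}
5 enters at depth 2; path tau·tau

Answer: 2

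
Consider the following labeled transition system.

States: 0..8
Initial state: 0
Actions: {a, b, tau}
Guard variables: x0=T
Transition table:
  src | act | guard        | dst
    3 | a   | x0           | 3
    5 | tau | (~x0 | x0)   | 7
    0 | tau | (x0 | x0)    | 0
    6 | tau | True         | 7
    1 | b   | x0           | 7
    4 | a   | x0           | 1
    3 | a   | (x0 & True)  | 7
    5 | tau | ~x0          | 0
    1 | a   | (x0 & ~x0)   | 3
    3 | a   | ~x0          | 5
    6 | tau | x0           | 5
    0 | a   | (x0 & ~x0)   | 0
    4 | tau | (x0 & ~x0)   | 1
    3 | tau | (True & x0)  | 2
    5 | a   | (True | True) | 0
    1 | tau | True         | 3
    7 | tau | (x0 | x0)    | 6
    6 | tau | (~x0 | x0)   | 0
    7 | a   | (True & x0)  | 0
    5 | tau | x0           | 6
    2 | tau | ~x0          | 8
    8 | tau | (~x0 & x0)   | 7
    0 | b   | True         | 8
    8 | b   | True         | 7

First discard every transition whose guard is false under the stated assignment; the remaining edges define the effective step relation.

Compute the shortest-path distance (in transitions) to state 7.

Answer: 2

Trace:
BFS to 7:
  Layer 0: {0}
  Layer 1: {8}
  Layer 2: {7}
7 enters at depth 2; path b·b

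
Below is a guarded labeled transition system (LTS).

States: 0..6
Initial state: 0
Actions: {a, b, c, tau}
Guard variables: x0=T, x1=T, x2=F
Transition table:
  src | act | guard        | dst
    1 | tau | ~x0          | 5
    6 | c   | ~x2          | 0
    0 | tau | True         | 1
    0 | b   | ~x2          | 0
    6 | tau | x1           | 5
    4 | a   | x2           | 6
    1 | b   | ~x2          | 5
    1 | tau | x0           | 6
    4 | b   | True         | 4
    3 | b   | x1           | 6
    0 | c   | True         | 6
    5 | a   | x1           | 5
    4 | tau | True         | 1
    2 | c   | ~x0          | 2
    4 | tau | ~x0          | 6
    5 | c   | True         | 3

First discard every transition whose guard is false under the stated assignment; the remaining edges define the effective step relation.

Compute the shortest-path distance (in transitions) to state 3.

Answer: 3

Working:
BFS to 3:
  depth 0: {0}
  depth 1: {1,6}
  depth 2: {5}
  depth 3: {3}
depth(3)=3, e.g. c·tau·c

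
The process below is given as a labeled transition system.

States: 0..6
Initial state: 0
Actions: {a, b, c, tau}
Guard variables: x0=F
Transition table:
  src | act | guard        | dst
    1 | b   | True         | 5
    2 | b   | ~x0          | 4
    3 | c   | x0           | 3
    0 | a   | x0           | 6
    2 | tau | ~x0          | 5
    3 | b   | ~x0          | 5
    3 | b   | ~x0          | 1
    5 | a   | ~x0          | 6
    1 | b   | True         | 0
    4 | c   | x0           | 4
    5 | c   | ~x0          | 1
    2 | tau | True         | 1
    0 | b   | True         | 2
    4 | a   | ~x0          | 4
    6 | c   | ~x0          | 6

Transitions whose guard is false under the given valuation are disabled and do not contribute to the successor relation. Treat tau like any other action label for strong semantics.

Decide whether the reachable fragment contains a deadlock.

Answer: DEADLOCK-FREE

Analysis:
R = {0,1,2,4,5,6}
  0: b→2  [deg 1]
  1: b→0  b→5  [deg 2]
  2: b→4  tau→1  tau→5  [deg 3]
  4: a→4  [deg 1]
  5: a→6  c→1  [deg 2]
  6: c→6  [deg 1]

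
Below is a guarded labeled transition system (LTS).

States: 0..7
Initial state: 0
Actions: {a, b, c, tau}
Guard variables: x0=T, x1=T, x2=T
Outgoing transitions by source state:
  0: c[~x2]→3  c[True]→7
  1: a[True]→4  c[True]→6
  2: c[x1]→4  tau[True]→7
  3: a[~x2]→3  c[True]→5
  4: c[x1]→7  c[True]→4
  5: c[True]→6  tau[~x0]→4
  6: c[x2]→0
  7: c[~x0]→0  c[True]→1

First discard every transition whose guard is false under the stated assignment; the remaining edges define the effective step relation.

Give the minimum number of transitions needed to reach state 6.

Answer: 3

Trace:
BFS to 6:
  Layer 0: {0}
  Layer 1: {7}
  Layer 2: {1}
  Layer 3: {4,6}
6 enters at depth 3; path c·c·c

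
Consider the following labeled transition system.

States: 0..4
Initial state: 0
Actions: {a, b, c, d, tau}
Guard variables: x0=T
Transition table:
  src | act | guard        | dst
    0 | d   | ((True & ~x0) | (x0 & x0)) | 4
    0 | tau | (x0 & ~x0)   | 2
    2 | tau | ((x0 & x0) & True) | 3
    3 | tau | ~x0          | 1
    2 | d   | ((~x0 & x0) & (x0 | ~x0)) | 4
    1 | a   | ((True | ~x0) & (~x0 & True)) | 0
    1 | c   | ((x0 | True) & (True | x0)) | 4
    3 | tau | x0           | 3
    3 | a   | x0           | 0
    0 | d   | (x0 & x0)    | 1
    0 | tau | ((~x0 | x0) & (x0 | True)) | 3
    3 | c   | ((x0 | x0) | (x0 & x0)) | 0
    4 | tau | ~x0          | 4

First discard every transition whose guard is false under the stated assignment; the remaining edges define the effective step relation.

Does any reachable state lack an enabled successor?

Answer: DEADLOCK at state 4

Analysis:
R = {0,1,3,4}
  0: d→1  d→4  tau→3  [3 out]
  1: c→4  [1 out]
  3: a→0  c→0  tau→3  [3 out]
  4: ∅  [deadlock]
Path to 4: d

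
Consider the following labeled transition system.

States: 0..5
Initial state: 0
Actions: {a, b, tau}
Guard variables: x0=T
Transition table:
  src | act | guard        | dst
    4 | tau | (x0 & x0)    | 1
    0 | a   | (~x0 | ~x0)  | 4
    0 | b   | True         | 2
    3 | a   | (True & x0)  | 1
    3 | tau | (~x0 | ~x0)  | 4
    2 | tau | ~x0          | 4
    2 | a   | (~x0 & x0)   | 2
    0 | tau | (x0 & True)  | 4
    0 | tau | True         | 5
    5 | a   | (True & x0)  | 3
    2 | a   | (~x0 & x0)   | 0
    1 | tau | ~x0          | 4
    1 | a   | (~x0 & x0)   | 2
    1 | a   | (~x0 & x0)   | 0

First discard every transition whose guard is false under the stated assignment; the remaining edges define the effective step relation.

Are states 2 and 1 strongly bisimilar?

Bisimulation quotient by refinement:
  π0 = {{0,1,2,3,4,5}}
  π1 = {{0},{1,2},{3,5},{4}}
  π2 = {{0},{1,2},{3},{4},{5}}
Fixed point at round 3; 5 class(es).
class of 2: {1,2}; class of 1: {1,2}

Answer: BISIMILAR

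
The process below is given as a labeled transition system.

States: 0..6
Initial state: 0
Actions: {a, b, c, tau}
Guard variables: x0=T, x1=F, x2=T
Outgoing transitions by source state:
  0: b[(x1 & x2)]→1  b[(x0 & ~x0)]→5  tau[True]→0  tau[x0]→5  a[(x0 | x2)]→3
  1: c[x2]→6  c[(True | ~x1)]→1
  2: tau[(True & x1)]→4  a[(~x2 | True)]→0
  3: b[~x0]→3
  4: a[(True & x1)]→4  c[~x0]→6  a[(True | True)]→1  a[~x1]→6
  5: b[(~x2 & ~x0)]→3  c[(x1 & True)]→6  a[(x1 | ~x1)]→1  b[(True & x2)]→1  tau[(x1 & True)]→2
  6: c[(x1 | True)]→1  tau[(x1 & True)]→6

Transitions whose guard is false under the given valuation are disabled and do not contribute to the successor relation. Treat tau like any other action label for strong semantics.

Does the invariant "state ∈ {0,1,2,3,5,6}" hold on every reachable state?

Safe = {0,1,2,3,5,6}
Reach set: {0,1,3,5,6}
  0: ok
  1: ok
  3: ok
  5: ok
  6: ok

Answer: INVARIANT HOLDS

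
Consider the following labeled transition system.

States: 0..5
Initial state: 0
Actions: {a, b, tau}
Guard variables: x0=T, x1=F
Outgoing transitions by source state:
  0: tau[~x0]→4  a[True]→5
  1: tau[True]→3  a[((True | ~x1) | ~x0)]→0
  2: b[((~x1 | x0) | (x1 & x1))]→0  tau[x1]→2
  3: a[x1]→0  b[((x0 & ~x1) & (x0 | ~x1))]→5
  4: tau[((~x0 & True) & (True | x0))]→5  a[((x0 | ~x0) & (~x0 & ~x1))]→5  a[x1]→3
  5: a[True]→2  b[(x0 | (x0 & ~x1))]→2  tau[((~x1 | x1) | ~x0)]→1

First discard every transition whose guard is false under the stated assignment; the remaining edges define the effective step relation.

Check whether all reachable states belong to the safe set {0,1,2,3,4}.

Allowed set {0,1,2,3,4}
Reach set: {0,1,2,3,5}
  0: ok
  1: ok
  2: ok
  3: ok
  5: VIOLATES
reach 5 via a — violates

Answer: INVARIANT VIOLATED at state 5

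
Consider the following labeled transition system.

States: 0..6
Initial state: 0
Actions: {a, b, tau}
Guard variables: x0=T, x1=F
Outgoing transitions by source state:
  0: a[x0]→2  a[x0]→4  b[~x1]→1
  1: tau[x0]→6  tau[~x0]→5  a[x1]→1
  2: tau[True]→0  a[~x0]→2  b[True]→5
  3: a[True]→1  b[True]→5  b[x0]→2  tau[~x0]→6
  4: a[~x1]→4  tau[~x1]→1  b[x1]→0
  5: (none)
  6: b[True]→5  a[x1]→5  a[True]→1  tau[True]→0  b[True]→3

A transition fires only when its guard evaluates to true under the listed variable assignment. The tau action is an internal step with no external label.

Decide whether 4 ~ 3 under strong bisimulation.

Bisimulation quotient by refinement:
  π0 = {{0,1,2,3,4,5,6}}
  π1 = {{0,3},{1},{2},{4},{5},{6}}
  π2 = {{0},{1},{2},{3},{4},{5},{6}}
stable after 3 split(s): 7 block(s)
[4]={4}  [3]={3}

Answer: NOT BISIMILAR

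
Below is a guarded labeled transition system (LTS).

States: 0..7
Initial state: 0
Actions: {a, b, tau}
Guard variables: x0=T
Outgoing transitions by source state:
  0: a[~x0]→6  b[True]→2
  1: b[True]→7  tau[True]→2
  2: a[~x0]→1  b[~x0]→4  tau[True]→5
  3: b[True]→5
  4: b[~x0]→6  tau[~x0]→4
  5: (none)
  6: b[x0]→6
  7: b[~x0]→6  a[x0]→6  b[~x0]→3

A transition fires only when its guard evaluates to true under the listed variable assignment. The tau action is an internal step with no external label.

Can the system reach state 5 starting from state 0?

After dropping false guards: 7 live edges.
depth 0: {0}
depth 1: {2}  total {0,2}
depth 2: {5}  total {0,2,5}
R = {0,2,5}
witness 5: b·tau

Answer: REACHABLE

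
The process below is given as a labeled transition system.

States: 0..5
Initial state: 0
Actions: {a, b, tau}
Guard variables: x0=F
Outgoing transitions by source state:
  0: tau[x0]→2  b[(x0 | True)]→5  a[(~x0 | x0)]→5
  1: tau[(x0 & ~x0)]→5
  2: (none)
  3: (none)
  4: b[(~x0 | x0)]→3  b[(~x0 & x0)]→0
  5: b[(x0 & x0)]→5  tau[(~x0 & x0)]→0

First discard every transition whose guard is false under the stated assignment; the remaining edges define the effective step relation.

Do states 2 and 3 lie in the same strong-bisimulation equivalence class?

Answer: BISIMILAR

Working:
Compute ~ classes (split until stable):
  P[0] = {{0,1,2,3,4,5}}
  P[1] = {{0},{1,2,3,5},{4}}
3 equivalence class(es) (converged in 2)
2∈{1,2,3,5}, 3∈{1,2,3,5}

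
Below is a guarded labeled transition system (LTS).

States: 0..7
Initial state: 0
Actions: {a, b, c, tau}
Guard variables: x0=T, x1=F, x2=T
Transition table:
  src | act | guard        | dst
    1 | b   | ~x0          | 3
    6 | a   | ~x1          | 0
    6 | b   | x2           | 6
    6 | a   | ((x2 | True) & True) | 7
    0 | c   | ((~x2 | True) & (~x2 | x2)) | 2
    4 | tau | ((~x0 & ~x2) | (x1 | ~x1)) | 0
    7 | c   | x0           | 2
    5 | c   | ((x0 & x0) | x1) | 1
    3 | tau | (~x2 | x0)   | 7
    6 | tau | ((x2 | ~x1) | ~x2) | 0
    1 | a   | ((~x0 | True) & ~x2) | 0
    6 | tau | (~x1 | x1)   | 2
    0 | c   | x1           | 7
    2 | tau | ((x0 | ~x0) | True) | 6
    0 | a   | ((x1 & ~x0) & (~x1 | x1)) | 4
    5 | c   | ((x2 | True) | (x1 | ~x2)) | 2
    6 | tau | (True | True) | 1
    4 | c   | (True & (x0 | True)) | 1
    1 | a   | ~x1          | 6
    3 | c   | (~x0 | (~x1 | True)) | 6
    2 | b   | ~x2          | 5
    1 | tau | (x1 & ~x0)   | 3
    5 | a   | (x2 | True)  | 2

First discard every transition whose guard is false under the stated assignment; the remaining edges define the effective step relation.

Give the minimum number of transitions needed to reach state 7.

BFS to 7:
  depth 0: {0}
  depth 1: {2}
  depth 2: {6}
  depth 3: {1,7}
depth(7)=3, e.g. c·tau·a

Answer: 3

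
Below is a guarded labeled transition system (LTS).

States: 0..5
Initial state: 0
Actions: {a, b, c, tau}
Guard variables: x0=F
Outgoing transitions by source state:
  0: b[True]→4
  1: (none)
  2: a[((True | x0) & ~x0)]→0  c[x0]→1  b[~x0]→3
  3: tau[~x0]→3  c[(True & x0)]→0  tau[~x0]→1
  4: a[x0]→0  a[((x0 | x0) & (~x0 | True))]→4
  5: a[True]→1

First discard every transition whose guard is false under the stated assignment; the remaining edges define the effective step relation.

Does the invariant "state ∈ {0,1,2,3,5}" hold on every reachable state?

Allowed set {0,1,2,3,5}
Reach set: {0,4}
  0: safe
  4: ✗ unsafe
counterexample path to 4: b

Answer: INVARIANT VIOLATED at state 4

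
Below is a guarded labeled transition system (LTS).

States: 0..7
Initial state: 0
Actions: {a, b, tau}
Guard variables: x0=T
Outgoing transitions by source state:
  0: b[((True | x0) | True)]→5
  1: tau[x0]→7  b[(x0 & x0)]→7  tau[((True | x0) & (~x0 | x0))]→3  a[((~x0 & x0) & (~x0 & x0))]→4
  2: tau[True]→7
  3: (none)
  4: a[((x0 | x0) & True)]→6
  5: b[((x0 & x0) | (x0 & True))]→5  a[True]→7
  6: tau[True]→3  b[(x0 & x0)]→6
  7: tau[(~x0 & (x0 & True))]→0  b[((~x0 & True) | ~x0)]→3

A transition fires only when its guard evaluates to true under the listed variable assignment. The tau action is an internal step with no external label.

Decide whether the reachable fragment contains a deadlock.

R = {0,5,7}
  0: b→5  [1 exit(s)]
  5: a→7  b→5  [2 exit(s)]
  7: ∅  [no exit]
trace reaching 7: b·a

Answer: DEADLOCK at state 7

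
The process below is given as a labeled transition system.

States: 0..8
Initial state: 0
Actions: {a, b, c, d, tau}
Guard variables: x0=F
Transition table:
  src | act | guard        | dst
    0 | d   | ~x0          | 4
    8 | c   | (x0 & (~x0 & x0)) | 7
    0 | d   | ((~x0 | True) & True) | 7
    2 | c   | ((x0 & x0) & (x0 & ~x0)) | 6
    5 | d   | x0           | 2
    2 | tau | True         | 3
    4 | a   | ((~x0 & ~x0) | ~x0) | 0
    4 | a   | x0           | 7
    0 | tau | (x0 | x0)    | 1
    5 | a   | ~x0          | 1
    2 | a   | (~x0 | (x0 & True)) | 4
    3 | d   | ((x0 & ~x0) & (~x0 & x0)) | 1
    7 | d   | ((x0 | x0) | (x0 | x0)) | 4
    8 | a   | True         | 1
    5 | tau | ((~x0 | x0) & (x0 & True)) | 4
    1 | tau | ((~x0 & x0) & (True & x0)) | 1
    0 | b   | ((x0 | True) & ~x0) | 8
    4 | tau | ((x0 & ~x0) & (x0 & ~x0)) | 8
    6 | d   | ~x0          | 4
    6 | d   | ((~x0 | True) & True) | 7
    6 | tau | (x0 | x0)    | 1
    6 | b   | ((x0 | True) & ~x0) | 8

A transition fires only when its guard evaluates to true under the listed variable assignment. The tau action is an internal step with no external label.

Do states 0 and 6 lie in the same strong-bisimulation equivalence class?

Answer: BISIMILAR

Trace:
Compute ~ classes (split until stable):
  π0 = {{0,1,2,3,4,5,6,7,8}}
  π1 = {{0,6},{1,3,7},{2},{4,5,8}}
  π2 = {{0,6},{1,3,7},{2},{4},{5,8}}
Fixed point at round 3; 5 class(es).
0∈{0,6}, 6∈{0,6}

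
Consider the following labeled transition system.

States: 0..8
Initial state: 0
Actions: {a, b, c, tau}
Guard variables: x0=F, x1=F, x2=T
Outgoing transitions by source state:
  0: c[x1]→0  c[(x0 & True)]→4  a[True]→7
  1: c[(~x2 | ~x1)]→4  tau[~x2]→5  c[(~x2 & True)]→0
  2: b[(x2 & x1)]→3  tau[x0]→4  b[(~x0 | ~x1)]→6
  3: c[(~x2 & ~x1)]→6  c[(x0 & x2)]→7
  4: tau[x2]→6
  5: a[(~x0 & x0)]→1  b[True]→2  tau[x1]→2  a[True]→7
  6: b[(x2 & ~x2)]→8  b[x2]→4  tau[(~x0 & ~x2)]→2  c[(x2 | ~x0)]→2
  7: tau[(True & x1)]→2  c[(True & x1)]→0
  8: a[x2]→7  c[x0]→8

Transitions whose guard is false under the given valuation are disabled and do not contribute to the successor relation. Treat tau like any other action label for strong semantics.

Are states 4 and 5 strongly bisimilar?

Answer: NOT BISIMILAR

Working:
Compute ~ classes (split until stable):
  P[0] = {{0,1,2,3,4,5,6,7,8}}
  P[1] = {{0,8},{1},{2},{3,7},{4},{5},{6}}
stable after 2 split(s): 7 block(s)
4∈{4}, 5∈{5}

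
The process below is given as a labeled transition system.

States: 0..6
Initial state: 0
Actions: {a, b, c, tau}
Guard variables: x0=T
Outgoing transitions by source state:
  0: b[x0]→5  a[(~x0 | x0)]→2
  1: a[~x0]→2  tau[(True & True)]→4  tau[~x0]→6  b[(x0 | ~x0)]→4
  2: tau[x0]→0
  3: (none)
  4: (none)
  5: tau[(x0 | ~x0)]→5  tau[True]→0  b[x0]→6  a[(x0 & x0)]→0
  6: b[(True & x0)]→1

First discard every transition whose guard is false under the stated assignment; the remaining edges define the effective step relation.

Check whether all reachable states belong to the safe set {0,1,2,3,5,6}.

Answer: INVARIANT VIOLATED at state 4

Analysis:
Inv-set: {0,1,2,3,5,6}
Reachable = {0,1,2,4,5,6}
  0: ok
  1: ok
  2: ok
  4: ✗ unsafe
  5: ok
  6: ok
reach 4 via b·b·b·tau — violates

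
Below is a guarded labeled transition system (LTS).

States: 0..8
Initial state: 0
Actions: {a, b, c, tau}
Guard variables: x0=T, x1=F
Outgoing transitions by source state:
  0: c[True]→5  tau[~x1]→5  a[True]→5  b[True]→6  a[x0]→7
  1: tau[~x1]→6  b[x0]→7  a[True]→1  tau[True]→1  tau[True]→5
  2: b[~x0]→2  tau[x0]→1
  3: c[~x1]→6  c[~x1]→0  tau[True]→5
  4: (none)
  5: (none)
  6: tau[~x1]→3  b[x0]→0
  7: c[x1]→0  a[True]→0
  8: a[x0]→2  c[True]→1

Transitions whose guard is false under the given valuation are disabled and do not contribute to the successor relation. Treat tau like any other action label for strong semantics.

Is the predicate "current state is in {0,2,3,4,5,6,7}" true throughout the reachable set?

Allowed set {0,2,3,4,5,6,7}
Reachable = {0,3,5,6,7}
  0: safe
  3: safe
  5: safe
  6: safe
  7: safe

Answer: INVARIANT HOLDS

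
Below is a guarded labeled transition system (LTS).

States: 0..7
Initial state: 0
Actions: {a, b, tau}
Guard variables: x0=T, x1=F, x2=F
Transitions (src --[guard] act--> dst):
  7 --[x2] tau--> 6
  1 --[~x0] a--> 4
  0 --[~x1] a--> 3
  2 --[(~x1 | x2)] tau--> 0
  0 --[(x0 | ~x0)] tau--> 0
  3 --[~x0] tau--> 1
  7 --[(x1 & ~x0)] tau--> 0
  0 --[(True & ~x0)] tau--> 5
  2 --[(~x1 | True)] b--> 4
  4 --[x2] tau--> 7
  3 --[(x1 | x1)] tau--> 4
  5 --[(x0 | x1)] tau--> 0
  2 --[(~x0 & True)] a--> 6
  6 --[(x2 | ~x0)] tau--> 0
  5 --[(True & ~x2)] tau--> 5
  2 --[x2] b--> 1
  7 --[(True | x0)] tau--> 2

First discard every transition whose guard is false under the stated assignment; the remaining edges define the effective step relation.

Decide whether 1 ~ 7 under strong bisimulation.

Compute ~ classes (split until stable):
  π0 = {{0,1,2,3,4,5,6,7}}
  π1 = {{0},{1,3,4,6},{2},{5,7}}
  π2 = {{0},{1,3,4,6},{2},{5},{7}}
Fixed point at round 3; 5 class(es).
class of 1: {1,3,4,6}; class of 7: {7}

Answer: NOT BISIMILAR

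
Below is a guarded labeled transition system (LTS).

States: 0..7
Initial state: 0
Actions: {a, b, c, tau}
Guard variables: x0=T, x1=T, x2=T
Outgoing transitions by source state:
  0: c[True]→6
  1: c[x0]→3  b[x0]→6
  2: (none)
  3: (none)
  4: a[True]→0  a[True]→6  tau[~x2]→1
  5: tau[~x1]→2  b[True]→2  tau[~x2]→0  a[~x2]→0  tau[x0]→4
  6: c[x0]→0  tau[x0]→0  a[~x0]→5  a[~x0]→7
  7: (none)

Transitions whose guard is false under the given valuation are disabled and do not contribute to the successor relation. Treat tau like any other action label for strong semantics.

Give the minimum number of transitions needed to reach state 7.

Answer: UNREACHABLE

Trace:
Layered search for 7:
  L0 = {0}
  L1 = {6}
7 never appears.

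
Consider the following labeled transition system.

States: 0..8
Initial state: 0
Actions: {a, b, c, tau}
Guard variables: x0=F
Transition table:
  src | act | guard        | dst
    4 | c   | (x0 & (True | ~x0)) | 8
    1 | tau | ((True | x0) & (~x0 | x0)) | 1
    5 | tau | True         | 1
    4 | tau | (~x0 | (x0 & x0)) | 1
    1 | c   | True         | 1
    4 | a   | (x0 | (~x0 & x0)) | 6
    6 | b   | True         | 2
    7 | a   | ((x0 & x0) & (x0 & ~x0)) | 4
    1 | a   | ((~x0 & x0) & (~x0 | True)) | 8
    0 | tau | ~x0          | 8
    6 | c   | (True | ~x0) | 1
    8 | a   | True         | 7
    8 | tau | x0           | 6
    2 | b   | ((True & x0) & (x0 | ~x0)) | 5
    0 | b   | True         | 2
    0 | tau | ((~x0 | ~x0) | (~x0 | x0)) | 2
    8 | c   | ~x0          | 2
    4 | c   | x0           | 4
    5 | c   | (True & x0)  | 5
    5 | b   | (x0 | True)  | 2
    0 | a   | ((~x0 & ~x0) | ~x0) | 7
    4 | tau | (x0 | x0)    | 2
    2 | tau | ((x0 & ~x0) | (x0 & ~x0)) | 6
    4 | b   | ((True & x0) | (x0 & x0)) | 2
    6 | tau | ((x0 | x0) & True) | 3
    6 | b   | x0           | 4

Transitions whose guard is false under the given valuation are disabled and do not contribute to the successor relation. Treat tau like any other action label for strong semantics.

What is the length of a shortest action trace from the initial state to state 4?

Breadth-first toward 4:
  Layer 0: {0}
  Layer 1: {2,7,8}
4 never appears.

Answer: UNREACHABLE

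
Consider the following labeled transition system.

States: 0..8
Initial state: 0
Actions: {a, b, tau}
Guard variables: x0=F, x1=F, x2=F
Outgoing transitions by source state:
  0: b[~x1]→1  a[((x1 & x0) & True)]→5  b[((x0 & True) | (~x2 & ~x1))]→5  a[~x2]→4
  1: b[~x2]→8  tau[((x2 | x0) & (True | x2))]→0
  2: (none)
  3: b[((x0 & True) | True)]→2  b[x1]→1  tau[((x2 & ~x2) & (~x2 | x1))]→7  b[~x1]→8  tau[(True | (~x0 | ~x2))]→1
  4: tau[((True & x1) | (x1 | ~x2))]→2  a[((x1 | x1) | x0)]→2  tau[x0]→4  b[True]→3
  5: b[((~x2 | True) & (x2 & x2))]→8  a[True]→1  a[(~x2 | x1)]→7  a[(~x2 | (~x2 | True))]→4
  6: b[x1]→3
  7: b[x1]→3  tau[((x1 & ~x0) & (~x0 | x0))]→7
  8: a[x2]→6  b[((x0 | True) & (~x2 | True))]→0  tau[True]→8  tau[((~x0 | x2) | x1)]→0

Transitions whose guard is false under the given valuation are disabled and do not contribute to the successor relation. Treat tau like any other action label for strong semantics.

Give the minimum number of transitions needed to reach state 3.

Breadth-first toward 3:
  depth 0: {0}
  depth 1: {1,4,5}
  depth 2: {2,3,7,8}
first hit 3 at d=2 via a·b

Answer: 2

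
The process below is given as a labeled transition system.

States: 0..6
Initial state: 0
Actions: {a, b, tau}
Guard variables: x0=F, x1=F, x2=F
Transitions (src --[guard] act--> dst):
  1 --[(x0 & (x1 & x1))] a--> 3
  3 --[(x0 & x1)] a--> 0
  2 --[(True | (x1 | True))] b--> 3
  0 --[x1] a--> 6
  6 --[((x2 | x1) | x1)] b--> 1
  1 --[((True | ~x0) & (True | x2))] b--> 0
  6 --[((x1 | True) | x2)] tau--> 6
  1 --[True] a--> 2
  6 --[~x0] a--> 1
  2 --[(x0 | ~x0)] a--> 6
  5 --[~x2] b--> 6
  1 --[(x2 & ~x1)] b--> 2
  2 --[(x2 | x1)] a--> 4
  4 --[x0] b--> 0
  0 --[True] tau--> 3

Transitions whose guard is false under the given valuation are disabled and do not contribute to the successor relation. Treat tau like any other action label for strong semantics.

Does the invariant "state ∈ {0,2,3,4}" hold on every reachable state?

Allowed set {0,2,3,4}
Reachable = {0,3}
  0: ✓
  3: ✓

Answer: INVARIANT HOLDS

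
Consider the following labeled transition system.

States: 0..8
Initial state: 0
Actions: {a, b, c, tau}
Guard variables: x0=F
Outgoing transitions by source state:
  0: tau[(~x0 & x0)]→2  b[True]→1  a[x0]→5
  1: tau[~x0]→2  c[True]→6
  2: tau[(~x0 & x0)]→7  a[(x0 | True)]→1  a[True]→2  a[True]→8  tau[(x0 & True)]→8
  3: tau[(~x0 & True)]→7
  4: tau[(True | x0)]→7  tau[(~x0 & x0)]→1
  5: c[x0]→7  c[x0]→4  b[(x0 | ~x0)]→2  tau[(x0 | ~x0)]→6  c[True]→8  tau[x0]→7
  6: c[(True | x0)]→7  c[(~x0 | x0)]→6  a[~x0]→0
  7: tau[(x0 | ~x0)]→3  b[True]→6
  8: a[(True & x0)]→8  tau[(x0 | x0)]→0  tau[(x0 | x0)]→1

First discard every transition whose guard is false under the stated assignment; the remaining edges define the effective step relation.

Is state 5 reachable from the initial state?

Answer: UNREACHABLE

Trace:
Guard filter leaves 16 enabled edge(s).
depth 0: {0}
depth 1: {1}  cumulative {0,1}
depth 2: {2,6}  cumulative {0,1,2,6}
depth 3: {7,8}  cumulative {0,1,2,6,7,8}
depth 4: {3}  cumulative {0,1,2,3,6,7,8}
Reachable = {0,1,2,3,6,7,8}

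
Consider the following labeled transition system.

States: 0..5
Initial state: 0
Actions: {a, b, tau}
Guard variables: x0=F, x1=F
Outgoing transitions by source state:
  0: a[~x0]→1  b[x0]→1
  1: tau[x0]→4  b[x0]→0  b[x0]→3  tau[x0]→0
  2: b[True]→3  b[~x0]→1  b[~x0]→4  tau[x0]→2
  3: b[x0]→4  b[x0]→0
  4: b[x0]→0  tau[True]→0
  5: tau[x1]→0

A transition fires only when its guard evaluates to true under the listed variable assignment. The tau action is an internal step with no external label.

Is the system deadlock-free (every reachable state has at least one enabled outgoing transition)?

Answer: DEADLOCK at state 1

Trace:
Reachable = {0,1}
  0: a→1  [deg 1]
  1: ∅  [no exit]
trace reaching 1: a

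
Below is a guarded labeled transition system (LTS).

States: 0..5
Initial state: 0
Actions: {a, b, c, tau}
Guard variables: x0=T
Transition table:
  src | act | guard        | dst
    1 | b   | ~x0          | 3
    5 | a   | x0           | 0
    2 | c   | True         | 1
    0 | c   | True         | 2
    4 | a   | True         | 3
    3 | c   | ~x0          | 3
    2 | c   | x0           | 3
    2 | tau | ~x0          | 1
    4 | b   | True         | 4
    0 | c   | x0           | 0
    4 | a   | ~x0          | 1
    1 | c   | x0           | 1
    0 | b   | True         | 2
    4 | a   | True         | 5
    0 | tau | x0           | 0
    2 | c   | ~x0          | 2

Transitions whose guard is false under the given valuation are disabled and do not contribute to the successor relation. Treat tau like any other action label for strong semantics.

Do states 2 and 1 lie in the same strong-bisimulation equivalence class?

Bisimulation quotient by refinement:
  π0 = {{0,1,2,3,4,5}}
  π1 = {{0},{1,2},{3},{4},{5}}
  π2 = {{0},{1},{2},{3},{4},{5}}
stable after 3 split(s): 6 block(s)
[2]={2}  [1]={1}

Answer: NOT BISIMILAR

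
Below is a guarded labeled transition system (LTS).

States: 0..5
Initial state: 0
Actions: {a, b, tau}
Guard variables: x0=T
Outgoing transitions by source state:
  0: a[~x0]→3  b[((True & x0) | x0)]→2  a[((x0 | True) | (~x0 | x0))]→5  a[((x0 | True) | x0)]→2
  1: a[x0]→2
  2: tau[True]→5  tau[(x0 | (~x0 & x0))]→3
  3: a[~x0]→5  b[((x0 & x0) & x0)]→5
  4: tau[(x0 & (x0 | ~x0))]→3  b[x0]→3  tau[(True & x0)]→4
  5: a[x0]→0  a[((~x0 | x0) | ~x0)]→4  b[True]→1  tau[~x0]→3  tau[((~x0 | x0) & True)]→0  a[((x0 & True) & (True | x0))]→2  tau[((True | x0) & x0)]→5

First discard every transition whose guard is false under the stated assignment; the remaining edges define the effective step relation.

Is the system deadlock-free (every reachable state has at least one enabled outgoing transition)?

Reachable = {0,1,2,3,4,5}
  0: a→2  a→5  b→2  [deg 3]
  1: a→2  [deg 1]
  2: tau→3  tau→5  [deg 2]
  3: b→5  [deg 1]
  4: b→3  tau→3  tau→4  [deg 3]
  5: a→0  a→2  a→4  b→1  tau→0  tau→5  [deg 6]

Answer: DEADLOCK-FREE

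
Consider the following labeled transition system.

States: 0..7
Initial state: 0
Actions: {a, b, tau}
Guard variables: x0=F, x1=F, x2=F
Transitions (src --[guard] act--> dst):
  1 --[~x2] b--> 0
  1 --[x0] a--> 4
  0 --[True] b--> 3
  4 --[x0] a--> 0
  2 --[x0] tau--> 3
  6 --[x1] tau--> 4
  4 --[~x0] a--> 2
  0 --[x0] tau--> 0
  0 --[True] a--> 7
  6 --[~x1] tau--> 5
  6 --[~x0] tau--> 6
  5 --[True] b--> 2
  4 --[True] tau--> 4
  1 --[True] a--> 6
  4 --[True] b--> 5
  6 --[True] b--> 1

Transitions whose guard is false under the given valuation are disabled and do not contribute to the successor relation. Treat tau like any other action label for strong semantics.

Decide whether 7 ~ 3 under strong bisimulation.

Answer: BISIMILAR

Working:
Compute ~ classes (split until stable):
  P[0] = {{0,1,2,3,4,5,6,7}}
  P[1] = {{0,1},{2,3,7},{4},{5},{6}}
  P[2] = {{0},{1},{2,3,7},{4},{5},{6}}
Fixed point at round 3; 6 class(es).
class of 7: {2,3,7}; class of 3: {2,3,7}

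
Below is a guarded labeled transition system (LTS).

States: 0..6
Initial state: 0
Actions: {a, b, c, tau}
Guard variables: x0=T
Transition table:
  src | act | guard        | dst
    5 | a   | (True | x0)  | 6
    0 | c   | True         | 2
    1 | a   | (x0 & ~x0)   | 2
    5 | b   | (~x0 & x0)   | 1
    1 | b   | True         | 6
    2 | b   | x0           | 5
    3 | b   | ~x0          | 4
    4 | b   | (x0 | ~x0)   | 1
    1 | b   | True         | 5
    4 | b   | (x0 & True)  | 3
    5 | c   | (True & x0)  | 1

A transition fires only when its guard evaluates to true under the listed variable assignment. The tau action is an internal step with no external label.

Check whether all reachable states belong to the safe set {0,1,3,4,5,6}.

Answer: INVARIANT VIOLATED at state 2

Analysis:
Allowed set {0,1,3,4,5,6}
Reachable = {0,1,2,5,6}
  0: ✓
  1: ✓
  2: ✗ unsafe
  5: ✓
  6: ✓
counterexample path to 2: c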